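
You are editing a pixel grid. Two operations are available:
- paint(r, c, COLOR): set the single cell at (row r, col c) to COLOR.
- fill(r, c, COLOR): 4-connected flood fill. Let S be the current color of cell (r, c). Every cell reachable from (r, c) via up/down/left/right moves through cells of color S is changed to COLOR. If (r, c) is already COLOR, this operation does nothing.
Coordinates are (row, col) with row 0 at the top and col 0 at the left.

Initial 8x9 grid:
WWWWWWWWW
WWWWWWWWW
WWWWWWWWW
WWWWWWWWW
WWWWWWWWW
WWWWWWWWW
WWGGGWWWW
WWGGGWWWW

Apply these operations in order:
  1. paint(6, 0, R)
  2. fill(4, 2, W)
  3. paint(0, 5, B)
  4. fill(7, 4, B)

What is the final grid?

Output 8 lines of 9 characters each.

After op 1 paint(6,0,R):
WWWWWWWWW
WWWWWWWWW
WWWWWWWWW
WWWWWWWWW
WWWWWWWWW
WWWWWWWWW
RWGGGWWWW
WWGGGWWWW
After op 2 fill(4,2,W) [0 cells changed]:
WWWWWWWWW
WWWWWWWWW
WWWWWWWWW
WWWWWWWWW
WWWWWWWWW
WWWWWWWWW
RWGGGWWWW
WWGGGWWWW
After op 3 paint(0,5,B):
WWWWWBWWW
WWWWWWWWW
WWWWWWWWW
WWWWWWWWW
WWWWWWWWW
WWWWWWWWW
RWGGGWWWW
WWGGGWWWW
After op 4 fill(7,4,B) [6 cells changed]:
WWWWWBWWW
WWWWWWWWW
WWWWWWWWW
WWWWWWWWW
WWWWWWWWW
WWWWWWWWW
RWBBBWWWW
WWBBBWWWW

Answer: WWWWWBWWW
WWWWWWWWW
WWWWWWWWW
WWWWWWWWW
WWWWWWWWW
WWWWWWWWW
RWBBBWWWW
WWBBBWWWW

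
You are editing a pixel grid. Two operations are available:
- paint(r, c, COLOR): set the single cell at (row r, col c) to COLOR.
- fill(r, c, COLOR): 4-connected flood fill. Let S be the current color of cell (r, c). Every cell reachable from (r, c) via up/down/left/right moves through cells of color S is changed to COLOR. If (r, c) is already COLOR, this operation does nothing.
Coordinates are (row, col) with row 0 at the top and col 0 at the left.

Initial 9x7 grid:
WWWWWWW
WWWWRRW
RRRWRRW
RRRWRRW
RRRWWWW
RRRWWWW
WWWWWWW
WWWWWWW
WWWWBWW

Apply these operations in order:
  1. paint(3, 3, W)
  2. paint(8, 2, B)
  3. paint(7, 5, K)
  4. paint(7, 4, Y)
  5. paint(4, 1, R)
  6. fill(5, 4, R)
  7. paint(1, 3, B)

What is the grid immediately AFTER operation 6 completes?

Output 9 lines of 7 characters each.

Answer: RRRRRRR
RRRRRRR
RRRRRRR
RRRRRRR
RRRRRRR
RRRRRRR
RRRRRRR
RRRRYKR
RRBRBRR

Derivation:
After op 1 paint(3,3,W):
WWWWWWW
WWWWRRW
RRRWRRW
RRRWRRW
RRRWWWW
RRRWWWW
WWWWWWW
WWWWWWW
WWWWBWW
After op 2 paint(8,2,B):
WWWWWWW
WWWWRRW
RRRWRRW
RRRWRRW
RRRWWWW
RRRWWWW
WWWWWWW
WWWWWWW
WWBWBWW
After op 3 paint(7,5,K):
WWWWWWW
WWWWRRW
RRRWRRW
RRRWRRW
RRRWWWW
RRRWWWW
WWWWWWW
WWWWWKW
WWBWBWW
After op 4 paint(7,4,Y):
WWWWWWW
WWWWRRW
RRRWRRW
RRRWRRW
RRRWWWW
RRRWWWW
WWWWWWW
WWWWYKW
WWBWBWW
After op 5 paint(4,1,R):
WWWWWWW
WWWWRRW
RRRWRRW
RRRWRRW
RRRWWWW
RRRWWWW
WWWWWWW
WWWWYKW
WWBWBWW
After op 6 fill(5,4,R) [41 cells changed]:
RRRRRRR
RRRRRRR
RRRRRRR
RRRRRRR
RRRRRRR
RRRRRRR
RRRRRRR
RRRRYKR
RRBRBRR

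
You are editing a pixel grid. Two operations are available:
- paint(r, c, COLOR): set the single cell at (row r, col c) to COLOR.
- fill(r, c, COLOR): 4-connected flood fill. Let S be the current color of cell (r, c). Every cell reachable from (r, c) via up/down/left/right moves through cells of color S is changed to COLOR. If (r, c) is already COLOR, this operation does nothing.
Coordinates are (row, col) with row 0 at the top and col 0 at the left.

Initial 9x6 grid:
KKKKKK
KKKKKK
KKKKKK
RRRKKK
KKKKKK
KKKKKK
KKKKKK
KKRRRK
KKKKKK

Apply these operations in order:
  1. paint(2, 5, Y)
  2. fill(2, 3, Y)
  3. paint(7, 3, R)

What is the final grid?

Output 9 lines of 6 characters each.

Answer: YYYYYY
YYYYYY
YYYYYY
RRRYYY
YYYYYY
YYYYYY
YYYYYY
YYRRRY
YYYYYY

Derivation:
After op 1 paint(2,5,Y):
KKKKKK
KKKKKK
KKKKKY
RRRKKK
KKKKKK
KKKKKK
KKKKKK
KKRRRK
KKKKKK
After op 2 fill(2,3,Y) [47 cells changed]:
YYYYYY
YYYYYY
YYYYYY
RRRYYY
YYYYYY
YYYYYY
YYYYYY
YYRRRY
YYYYYY
After op 3 paint(7,3,R):
YYYYYY
YYYYYY
YYYYYY
RRRYYY
YYYYYY
YYYYYY
YYYYYY
YYRRRY
YYYYYY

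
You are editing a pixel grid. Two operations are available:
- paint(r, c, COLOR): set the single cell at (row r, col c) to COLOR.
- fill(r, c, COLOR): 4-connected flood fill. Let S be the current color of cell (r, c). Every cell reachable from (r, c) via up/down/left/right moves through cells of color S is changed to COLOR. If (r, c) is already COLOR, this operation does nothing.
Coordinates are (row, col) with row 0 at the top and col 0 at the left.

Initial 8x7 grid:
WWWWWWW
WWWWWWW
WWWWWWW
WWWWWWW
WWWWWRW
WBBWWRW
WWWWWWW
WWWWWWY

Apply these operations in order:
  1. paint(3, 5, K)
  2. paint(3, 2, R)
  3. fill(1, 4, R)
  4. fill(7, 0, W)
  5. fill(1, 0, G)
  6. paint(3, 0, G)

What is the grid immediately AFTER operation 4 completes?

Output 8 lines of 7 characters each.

After op 1 paint(3,5,K):
WWWWWWW
WWWWWWW
WWWWWWW
WWWWWKW
WWWWWRW
WBBWWRW
WWWWWWW
WWWWWWY
After op 2 paint(3,2,R):
WWWWWWW
WWWWWWW
WWWWWWW
WWRWWKW
WWWWWRW
WBBWWRW
WWWWWWW
WWWWWWY
After op 3 fill(1,4,R) [49 cells changed]:
RRRRRRR
RRRRRRR
RRRRRRR
RRRRRKR
RRRRRRR
RBBRRRR
RRRRRRR
RRRRRRY
After op 4 fill(7,0,W) [52 cells changed]:
WWWWWWW
WWWWWWW
WWWWWWW
WWWWWKW
WWWWWWW
WBBWWWW
WWWWWWW
WWWWWWY

Answer: WWWWWWW
WWWWWWW
WWWWWWW
WWWWWKW
WWWWWWW
WBBWWWW
WWWWWWW
WWWWWWY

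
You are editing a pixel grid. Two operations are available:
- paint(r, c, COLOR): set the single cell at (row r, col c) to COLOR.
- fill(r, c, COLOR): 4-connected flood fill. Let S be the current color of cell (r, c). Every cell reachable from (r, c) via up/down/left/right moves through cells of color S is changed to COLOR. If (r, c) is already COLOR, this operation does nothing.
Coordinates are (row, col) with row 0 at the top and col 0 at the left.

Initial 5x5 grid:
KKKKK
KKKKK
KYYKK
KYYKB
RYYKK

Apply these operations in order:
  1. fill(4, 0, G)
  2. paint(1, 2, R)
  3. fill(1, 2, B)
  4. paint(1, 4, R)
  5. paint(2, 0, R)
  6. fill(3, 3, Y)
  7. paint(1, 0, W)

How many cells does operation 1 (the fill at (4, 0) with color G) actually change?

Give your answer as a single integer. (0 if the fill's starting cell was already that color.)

Answer: 1

Derivation:
After op 1 fill(4,0,G) [1 cells changed]:
KKKKK
KKKKK
KYYKK
KYYKB
GYYKK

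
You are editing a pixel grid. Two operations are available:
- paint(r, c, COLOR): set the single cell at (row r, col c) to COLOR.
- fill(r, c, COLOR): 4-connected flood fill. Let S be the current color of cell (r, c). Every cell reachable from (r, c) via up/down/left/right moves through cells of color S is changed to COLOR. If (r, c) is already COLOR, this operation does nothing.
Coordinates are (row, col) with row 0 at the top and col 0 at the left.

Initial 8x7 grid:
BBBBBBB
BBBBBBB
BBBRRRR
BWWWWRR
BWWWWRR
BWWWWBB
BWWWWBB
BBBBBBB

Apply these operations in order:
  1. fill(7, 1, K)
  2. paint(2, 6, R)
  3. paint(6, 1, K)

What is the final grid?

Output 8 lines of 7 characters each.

After op 1 fill(7,1,K) [32 cells changed]:
KKKKKKK
KKKKKKK
KKKRRRR
KWWWWRR
KWWWWRR
KWWWWKK
KWWWWKK
KKKKKKK
After op 2 paint(2,6,R):
KKKKKKK
KKKKKKK
KKKRRRR
KWWWWRR
KWWWWRR
KWWWWKK
KWWWWKK
KKKKKKK
After op 3 paint(6,1,K):
KKKKKKK
KKKKKKK
KKKRRRR
KWWWWRR
KWWWWRR
KWWWWKK
KKWWWKK
KKKKKKK

Answer: KKKKKKK
KKKKKKK
KKKRRRR
KWWWWRR
KWWWWRR
KWWWWKK
KKWWWKK
KKKKKKK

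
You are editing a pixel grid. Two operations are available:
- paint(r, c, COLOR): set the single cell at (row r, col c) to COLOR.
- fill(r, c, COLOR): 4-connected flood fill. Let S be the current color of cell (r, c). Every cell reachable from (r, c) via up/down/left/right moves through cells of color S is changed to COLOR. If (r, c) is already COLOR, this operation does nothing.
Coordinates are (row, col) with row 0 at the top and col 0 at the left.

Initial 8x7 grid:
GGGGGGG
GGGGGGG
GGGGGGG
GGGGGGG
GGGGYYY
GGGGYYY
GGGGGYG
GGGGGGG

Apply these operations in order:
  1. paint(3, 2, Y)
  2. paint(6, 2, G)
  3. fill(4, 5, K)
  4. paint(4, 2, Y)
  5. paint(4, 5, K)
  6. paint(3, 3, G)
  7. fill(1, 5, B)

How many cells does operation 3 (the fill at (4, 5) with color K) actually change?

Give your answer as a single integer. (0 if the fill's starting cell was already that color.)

After op 1 paint(3,2,Y):
GGGGGGG
GGGGGGG
GGGGGGG
GGYGGGG
GGGGYYY
GGGGYYY
GGGGGYG
GGGGGGG
After op 2 paint(6,2,G):
GGGGGGG
GGGGGGG
GGGGGGG
GGYGGGG
GGGGYYY
GGGGYYY
GGGGGYG
GGGGGGG
After op 3 fill(4,5,K) [7 cells changed]:
GGGGGGG
GGGGGGG
GGGGGGG
GGYGGGG
GGGGKKK
GGGGKKK
GGGGGKG
GGGGGGG

Answer: 7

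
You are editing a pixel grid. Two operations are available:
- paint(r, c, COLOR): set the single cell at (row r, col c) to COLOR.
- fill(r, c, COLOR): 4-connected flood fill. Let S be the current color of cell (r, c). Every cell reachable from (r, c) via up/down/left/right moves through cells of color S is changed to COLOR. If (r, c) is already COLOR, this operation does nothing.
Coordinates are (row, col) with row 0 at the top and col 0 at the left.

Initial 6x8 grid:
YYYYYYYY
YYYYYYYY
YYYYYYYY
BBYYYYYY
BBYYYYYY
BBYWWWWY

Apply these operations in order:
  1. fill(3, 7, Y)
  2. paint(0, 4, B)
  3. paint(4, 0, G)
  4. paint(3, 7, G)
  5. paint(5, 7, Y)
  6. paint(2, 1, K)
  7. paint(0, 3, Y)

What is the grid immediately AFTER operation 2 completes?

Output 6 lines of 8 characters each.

After op 1 fill(3,7,Y) [0 cells changed]:
YYYYYYYY
YYYYYYYY
YYYYYYYY
BBYYYYYY
BBYYYYYY
BBYWWWWY
After op 2 paint(0,4,B):
YYYYBYYY
YYYYYYYY
YYYYYYYY
BBYYYYYY
BBYYYYYY
BBYWWWWY

Answer: YYYYBYYY
YYYYYYYY
YYYYYYYY
BBYYYYYY
BBYYYYYY
BBYWWWWY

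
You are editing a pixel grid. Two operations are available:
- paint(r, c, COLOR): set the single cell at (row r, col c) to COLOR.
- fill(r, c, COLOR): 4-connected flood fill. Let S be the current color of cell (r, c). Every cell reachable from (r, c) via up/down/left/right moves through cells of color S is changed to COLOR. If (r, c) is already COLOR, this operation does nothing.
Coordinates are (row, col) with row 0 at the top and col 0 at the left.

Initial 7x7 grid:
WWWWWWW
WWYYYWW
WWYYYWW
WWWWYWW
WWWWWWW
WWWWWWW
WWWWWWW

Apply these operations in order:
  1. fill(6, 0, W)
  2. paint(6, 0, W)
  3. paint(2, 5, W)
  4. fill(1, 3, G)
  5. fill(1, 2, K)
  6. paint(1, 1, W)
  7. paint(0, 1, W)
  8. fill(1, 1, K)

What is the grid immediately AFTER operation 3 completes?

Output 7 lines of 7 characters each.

Answer: WWWWWWW
WWYYYWW
WWYYYWW
WWWWYWW
WWWWWWW
WWWWWWW
WWWWWWW

Derivation:
After op 1 fill(6,0,W) [0 cells changed]:
WWWWWWW
WWYYYWW
WWYYYWW
WWWWYWW
WWWWWWW
WWWWWWW
WWWWWWW
After op 2 paint(6,0,W):
WWWWWWW
WWYYYWW
WWYYYWW
WWWWYWW
WWWWWWW
WWWWWWW
WWWWWWW
After op 3 paint(2,5,W):
WWWWWWW
WWYYYWW
WWYYYWW
WWWWYWW
WWWWWWW
WWWWWWW
WWWWWWW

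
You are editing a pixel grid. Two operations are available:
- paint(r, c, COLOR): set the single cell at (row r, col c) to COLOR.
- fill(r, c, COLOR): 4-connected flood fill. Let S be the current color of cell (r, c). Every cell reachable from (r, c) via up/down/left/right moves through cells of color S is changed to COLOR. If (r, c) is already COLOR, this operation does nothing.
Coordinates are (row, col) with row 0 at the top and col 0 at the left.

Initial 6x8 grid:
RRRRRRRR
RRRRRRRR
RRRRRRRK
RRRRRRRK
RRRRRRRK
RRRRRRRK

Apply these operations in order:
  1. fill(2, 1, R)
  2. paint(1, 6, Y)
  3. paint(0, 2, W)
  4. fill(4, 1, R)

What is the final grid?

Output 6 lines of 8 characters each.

After op 1 fill(2,1,R) [0 cells changed]:
RRRRRRRR
RRRRRRRR
RRRRRRRK
RRRRRRRK
RRRRRRRK
RRRRRRRK
After op 2 paint(1,6,Y):
RRRRRRRR
RRRRRRYR
RRRRRRRK
RRRRRRRK
RRRRRRRK
RRRRRRRK
After op 3 paint(0,2,W):
RRWRRRRR
RRRRRRYR
RRRRRRRK
RRRRRRRK
RRRRRRRK
RRRRRRRK
After op 4 fill(4,1,R) [0 cells changed]:
RRWRRRRR
RRRRRRYR
RRRRRRRK
RRRRRRRK
RRRRRRRK
RRRRRRRK

Answer: RRWRRRRR
RRRRRRYR
RRRRRRRK
RRRRRRRK
RRRRRRRK
RRRRRRRK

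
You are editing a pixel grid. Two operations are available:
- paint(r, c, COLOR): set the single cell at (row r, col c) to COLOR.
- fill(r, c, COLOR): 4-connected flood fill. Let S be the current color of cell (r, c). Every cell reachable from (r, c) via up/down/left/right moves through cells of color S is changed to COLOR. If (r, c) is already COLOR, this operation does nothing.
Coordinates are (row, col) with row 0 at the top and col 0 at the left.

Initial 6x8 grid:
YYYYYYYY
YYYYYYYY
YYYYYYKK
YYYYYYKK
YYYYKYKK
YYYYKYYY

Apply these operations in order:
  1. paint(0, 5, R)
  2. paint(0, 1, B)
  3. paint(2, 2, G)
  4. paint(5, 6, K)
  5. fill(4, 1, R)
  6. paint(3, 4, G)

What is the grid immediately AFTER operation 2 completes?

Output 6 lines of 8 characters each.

After op 1 paint(0,5,R):
YYYYYRYY
YYYYYYYY
YYYYYYKK
YYYYYYKK
YYYYKYKK
YYYYKYYY
After op 2 paint(0,1,B):
YBYYYRYY
YYYYYYYY
YYYYYYKK
YYYYYYKK
YYYYKYKK
YYYYKYYY

Answer: YBYYYRYY
YYYYYYYY
YYYYYYKK
YYYYYYKK
YYYYKYKK
YYYYKYYY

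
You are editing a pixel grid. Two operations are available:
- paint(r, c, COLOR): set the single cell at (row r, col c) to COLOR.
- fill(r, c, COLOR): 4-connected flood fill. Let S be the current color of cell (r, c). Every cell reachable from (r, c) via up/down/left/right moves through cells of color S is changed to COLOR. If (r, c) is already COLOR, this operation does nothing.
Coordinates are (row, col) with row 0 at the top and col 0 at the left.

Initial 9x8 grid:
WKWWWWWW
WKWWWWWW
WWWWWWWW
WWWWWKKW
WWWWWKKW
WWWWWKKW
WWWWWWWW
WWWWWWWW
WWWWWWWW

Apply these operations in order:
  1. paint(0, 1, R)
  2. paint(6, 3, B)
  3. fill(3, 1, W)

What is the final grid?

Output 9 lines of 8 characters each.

Answer: WRWWWWWW
WKWWWWWW
WWWWWWWW
WWWWWKKW
WWWWWKKW
WWWWWKKW
WWWBWWWW
WWWWWWWW
WWWWWWWW

Derivation:
After op 1 paint(0,1,R):
WRWWWWWW
WKWWWWWW
WWWWWWWW
WWWWWKKW
WWWWWKKW
WWWWWKKW
WWWWWWWW
WWWWWWWW
WWWWWWWW
After op 2 paint(6,3,B):
WRWWWWWW
WKWWWWWW
WWWWWWWW
WWWWWKKW
WWWWWKKW
WWWWWKKW
WWWBWWWW
WWWWWWWW
WWWWWWWW
After op 3 fill(3,1,W) [0 cells changed]:
WRWWWWWW
WKWWWWWW
WWWWWWWW
WWWWWKKW
WWWWWKKW
WWWWWKKW
WWWBWWWW
WWWWWWWW
WWWWWWWW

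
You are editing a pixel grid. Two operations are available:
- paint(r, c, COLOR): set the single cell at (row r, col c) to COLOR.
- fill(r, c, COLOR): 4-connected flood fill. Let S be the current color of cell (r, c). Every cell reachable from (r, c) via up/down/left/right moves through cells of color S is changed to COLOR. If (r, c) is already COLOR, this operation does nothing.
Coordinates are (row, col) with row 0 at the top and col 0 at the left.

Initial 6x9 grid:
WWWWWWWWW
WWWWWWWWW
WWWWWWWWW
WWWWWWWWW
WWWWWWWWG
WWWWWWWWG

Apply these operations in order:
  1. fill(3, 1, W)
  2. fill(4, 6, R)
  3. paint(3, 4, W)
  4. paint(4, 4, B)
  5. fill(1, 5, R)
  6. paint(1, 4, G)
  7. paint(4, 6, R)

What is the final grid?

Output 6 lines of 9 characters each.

Answer: RRRRRRRRR
RRRRGRRRR
RRRRRRRRR
RRRRWRRRR
RRRRBRRRG
RRRRRRRRG

Derivation:
After op 1 fill(3,1,W) [0 cells changed]:
WWWWWWWWW
WWWWWWWWW
WWWWWWWWW
WWWWWWWWW
WWWWWWWWG
WWWWWWWWG
After op 2 fill(4,6,R) [52 cells changed]:
RRRRRRRRR
RRRRRRRRR
RRRRRRRRR
RRRRRRRRR
RRRRRRRRG
RRRRRRRRG
After op 3 paint(3,4,W):
RRRRRRRRR
RRRRRRRRR
RRRRRRRRR
RRRRWRRRR
RRRRRRRRG
RRRRRRRRG
After op 4 paint(4,4,B):
RRRRRRRRR
RRRRRRRRR
RRRRRRRRR
RRRRWRRRR
RRRRBRRRG
RRRRRRRRG
After op 5 fill(1,5,R) [0 cells changed]:
RRRRRRRRR
RRRRRRRRR
RRRRRRRRR
RRRRWRRRR
RRRRBRRRG
RRRRRRRRG
After op 6 paint(1,4,G):
RRRRRRRRR
RRRRGRRRR
RRRRRRRRR
RRRRWRRRR
RRRRBRRRG
RRRRRRRRG
After op 7 paint(4,6,R):
RRRRRRRRR
RRRRGRRRR
RRRRRRRRR
RRRRWRRRR
RRRRBRRRG
RRRRRRRRG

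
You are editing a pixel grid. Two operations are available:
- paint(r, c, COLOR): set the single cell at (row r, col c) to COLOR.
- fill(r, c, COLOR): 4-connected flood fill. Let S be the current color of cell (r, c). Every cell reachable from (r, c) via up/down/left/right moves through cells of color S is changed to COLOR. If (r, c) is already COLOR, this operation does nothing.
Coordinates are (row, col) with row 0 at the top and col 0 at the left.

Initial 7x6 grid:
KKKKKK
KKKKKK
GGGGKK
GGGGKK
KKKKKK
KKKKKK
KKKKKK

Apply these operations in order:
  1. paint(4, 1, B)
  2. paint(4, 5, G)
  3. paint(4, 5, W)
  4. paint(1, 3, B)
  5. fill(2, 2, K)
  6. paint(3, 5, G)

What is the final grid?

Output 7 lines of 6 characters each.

After op 1 paint(4,1,B):
KKKKKK
KKKKKK
GGGGKK
GGGGKK
KBKKKK
KKKKKK
KKKKKK
After op 2 paint(4,5,G):
KKKKKK
KKKKKK
GGGGKK
GGGGKK
KBKKKG
KKKKKK
KKKKKK
After op 3 paint(4,5,W):
KKKKKK
KKKKKK
GGGGKK
GGGGKK
KBKKKW
KKKKKK
KKKKKK
After op 4 paint(1,3,B):
KKKKKK
KKKBKK
GGGGKK
GGGGKK
KBKKKW
KKKKKK
KKKKKK
After op 5 fill(2,2,K) [8 cells changed]:
KKKKKK
KKKBKK
KKKKKK
KKKKKK
KBKKKW
KKKKKK
KKKKKK
After op 6 paint(3,5,G):
KKKKKK
KKKBKK
KKKKKK
KKKKKG
KBKKKW
KKKKKK
KKKKKK

Answer: KKKKKK
KKKBKK
KKKKKK
KKKKKG
KBKKKW
KKKKKK
KKKKKK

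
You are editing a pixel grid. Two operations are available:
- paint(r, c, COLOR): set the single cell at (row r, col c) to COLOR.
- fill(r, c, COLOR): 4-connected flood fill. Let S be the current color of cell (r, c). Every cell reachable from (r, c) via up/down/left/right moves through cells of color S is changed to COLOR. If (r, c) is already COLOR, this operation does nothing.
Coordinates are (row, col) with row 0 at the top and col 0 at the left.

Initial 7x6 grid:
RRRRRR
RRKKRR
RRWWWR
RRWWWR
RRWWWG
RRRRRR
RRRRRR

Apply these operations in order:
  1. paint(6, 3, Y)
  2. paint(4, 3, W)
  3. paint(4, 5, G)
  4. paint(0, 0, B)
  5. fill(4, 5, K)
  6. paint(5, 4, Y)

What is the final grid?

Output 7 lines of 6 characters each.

After op 1 paint(6,3,Y):
RRRRRR
RRKKRR
RRWWWR
RRWWWR
RRWWWG
RRRRRR
RRRYRR
After op 2 paint(4,3,W):
RRRRRR
RRKKRR
RRWWWR
RRWWWR
RRWWWG
RRRRRR
RRRYRR
After op 3 paint(4,5,G):
RRRRRR
RRKKRR
RRWWWR
RRWWWR
RRWWWG
RRRRRR
RRRYRR
After op 4 paint(0,0,B):
BRRRRR
RRKKRR
RRWWWR
RRWWWR
RRWWWG
RRRRRR
RRRYRR
After op 5 fill(4,5,K) [1 cells changed]:
BRRRRR
RRKKRR
RRWWWR
RRWWWR
RRWWWK
RRRRRR
RRRYRR
After op 6 paint(5,4,Y):
BRRRRR
RRKKRR
RRWWWR
RRWWWR
RRWWWK
RRRRYR
RRRYRR

Answer: BRRRRR
RRKKRR
RRWWWR
RRWWWR
RRWWWK
RRRRYR
RRRYRR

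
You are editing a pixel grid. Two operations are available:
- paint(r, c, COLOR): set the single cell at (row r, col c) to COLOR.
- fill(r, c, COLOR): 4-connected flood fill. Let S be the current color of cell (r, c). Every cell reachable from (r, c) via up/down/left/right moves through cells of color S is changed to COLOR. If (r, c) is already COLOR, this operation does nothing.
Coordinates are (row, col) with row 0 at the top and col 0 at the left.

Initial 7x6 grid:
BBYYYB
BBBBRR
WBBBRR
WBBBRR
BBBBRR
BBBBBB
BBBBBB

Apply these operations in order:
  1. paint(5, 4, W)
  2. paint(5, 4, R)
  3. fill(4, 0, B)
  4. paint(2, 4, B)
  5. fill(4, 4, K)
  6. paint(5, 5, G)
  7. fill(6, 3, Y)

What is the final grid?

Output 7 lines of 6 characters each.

Answer: YYYYYB
YYYYKK
WYYYYK
WYYYKK
YYYYKK
YYYYKG
YYYYYY

Derivation:
After op 1 paint(5,4,W):
BBYYYB
BBBBRR
WBBBRR
WBBBRR
BBBBRR
BBBBWB
BBBBBB
After op 2 paint(5,4,R):
BBYYYB
BBBBRR
WBBBRR
WBBBRR
BBBBRR
BBBBRB
BBBBBB
After op 3 fill(4,0,B) [0 cells changed]:
BBYYYB
BBBBRR
WBBBRR
WBBBRR
BBBBRR
BBBBRB
BBBBBB
After op 4 paint(2,4,B):
BBYYYB
BBBBRR
WBBBBR
WBBBRR
BBBBRR
BBBBRB
BBBBBB
After op 5 fill(4,4,K) [8 cells changed]:
BBYYYB
BBBBKK
WBBBBK
WBBBKK
BBBBKK
BBBBKB
BBBBBB
After op 6 paint(5,5,G):
BBYYYB
BBBBKK
WBBBBK
WBBBKK
BBBBKK
BBBBKG
BBBBBB
After op 7 fill(6,3,Y) [27 cells changed]:
YYYYYB
YYYYKK
WYYYYK
WYYYKK
YYYYKK
YYYYKG
YYYYYY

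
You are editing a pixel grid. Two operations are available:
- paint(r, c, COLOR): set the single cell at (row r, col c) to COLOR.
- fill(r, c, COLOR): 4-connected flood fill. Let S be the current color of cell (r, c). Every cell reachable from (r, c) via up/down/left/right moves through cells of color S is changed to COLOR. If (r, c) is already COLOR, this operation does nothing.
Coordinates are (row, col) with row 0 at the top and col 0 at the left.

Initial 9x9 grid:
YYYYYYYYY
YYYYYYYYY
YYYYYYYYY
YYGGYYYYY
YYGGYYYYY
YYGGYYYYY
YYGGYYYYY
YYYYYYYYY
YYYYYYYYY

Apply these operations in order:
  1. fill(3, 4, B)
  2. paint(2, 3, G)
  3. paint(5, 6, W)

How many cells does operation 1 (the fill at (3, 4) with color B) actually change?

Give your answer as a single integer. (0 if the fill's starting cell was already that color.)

After op 1 fill(3,4,B) [73 cells changed]:
BBBBBBBBB
BBBBBBBBB
BBBBBBBBB
BBGGBBBBB
BBGGBBBBB
BBGGBBBBB
BBGGBBBBB
BBBBBBBBB
BBBBBBBBB

Answer: 73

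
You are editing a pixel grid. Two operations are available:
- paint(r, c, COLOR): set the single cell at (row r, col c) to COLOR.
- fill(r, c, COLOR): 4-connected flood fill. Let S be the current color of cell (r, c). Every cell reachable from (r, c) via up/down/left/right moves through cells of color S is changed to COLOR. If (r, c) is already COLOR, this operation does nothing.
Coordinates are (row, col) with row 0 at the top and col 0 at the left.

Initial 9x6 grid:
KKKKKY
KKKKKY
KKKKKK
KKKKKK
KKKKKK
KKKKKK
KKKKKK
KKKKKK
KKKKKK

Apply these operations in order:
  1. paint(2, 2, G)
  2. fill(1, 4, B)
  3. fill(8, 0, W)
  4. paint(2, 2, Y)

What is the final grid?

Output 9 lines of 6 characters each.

After op 1 paint(2,2,G):
KKKKKY
KKKKKY
KKGKKK
KKKKKK
KKKKKK
KKKKKK
KKKKKK
KKKKKK
KKKKKK
After op 2 fill(1,4,B) [51 cells changed]:
BBBBBY
BBBBBY
BBGBBB
BBBBBB
BBBBBB
BBBBBB
BBBBBB
BBBBBB
BBBBBB
After op 3 fill(8,0,W) [51 cells changed]:
WWWWWY
WWWWWY
WWGWWW
WWWWWW
WWWWWW
WWWWWW
WWWWWW
WWWWWW
WWWWWW
After op 4 paint(2,2,Y):
WWWWWY
WWWWWY
WWYWWW
WWWWWW
WWWWWW
WWWWWW
WWWWWW
WWWWWW
WWWWWW

Answer: WWWWWY
WWWWWY
WWYWWW
WWWWWW
WWWWWW
WWWWWW
WWWWWW
WWWWWW
WWWWWW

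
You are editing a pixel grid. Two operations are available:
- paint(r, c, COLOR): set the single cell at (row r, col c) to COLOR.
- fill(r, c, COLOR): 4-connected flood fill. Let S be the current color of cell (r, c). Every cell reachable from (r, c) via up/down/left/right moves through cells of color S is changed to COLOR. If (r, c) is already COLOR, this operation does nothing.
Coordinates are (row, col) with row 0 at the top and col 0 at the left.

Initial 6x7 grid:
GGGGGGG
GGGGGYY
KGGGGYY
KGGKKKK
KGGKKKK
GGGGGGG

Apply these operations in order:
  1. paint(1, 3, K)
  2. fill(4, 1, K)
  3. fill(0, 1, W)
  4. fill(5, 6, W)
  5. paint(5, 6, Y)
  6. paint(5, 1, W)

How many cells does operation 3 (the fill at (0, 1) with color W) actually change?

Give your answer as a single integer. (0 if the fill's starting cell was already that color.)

Answer: 38

Derivation:
After op 1 paint(1,3,K):
GGGGGGG
GGGKGYY
KGGGGYY
KGGKKKK
KGGKKKK
GGGGGGG
After op 2 fill(4,1,K) [26 cells changed]:
KKKKKKK
KKKKKYY
KKKKKYY
KKKKKKK
KKKKKKK
KKKKKKK
After op 3 fill(0,1,W) [38 cells changed]:
WWWWWWW
WWWWWYY
WWWWWYY
WWWWWWW
WWWWWWW
WWWWWWW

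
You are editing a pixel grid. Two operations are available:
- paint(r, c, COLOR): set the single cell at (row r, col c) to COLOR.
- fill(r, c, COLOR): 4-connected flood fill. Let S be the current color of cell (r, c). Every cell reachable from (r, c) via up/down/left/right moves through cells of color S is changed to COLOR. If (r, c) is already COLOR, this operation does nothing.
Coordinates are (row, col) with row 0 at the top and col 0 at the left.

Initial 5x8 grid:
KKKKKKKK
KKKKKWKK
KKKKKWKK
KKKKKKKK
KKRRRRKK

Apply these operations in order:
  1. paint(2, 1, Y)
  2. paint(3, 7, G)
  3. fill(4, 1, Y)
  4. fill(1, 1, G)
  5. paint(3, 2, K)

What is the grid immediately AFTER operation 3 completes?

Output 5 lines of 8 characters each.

After op 1 paint(2,1,Y):
KKKKKKKK
KKKKKWKK
KYKKKWKK
KKKKKKKK
KKRRRRKK
After op 2 paint(3,7,G):
KKKKKKKK
KKKKKWKK
KYKKKWKK
KKKKKKKG
KKRRRRKK
After op 3 fill(4,1,Y) [32 cells changed]:
YYYYYYYY
YYYYYWYY
YYYYYWYY
YYYYYYYG
YYRRRRYY

Answer: YYYYYYYY
YYYYYWYY
YYYYYWYY
YYYYYYYG
YYRRRRYY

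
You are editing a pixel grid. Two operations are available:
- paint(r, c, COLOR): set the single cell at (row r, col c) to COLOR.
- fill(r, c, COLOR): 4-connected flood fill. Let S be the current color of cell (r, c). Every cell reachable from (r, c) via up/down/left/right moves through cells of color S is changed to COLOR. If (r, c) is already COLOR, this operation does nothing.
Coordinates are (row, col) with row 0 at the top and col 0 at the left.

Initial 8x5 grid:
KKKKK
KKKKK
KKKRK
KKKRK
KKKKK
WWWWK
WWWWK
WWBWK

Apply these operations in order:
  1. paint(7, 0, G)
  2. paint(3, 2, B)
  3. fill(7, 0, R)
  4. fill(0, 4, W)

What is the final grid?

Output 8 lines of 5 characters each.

Answer: WWWWW
WWWWW
WWWRW
WWBRW
WWWWW
WWWWW
WWWWW
RWBWW

Derivation:
After op 1 paint(7,0,G):
KKKKK
KKKKK
KKKRK
KKKRK
KKKKK
WWWWK
WWWWK
GWBWK
After op 2 paint(3,2,B):
KKKKK
KKKKK
KKKRK
KKBRK
KKKKK
WWWWK
WWWWK
GWBWK
After op 3 fill(7,0,R) [1 cells changed]:
KKKKK
KKKKK
KKKRK
KKBRK
KKKKK
WWWWK
WWWWK
RWBWK
After op 4 fill(0,4,W) [25 cells changed]:
WWWWW
WWWWW
WWWRW
WWBRW
WWWWW
WWWWW
WWWWW
RWBWW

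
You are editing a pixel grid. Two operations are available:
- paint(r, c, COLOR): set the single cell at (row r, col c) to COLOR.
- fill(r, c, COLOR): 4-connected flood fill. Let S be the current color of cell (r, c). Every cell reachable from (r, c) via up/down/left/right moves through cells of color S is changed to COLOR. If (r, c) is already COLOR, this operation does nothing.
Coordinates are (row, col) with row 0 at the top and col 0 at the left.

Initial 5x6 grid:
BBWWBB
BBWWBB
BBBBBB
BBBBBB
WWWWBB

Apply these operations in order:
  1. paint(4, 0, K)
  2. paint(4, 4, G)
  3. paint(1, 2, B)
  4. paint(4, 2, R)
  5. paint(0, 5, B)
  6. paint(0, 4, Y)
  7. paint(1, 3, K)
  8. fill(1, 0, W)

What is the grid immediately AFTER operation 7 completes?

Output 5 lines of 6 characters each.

After op 1 paint(4,0,K):
BBWWBB
BBWWBB
BBBBBB
BBBBBB
KWWWBB
After op 2 paint(4,4,G):
BBWWBB
BBWWBB
BBBBBB
BBBBBB
KWWWGB
After op 3 paint(1,2,B):
BBWWBB
BBBWBB
BBBBBB
BBBBBB
KWWWGB
After op 4 paint(4,2,R):
BBWWBB
BBBWBB
BBBBBB
BBBBBB
KWRWGB
After op 5 paint(0,5,B):
BBWWBB
BBBWBB
BBBBBB
BBBBBB
KWRWGB
After op 6 paint(0,4,Y):
BBWWYB
BBBWBB
BBBBBB
BBBBBB
KWRWGB
After op 7 paint(1,3,K):
BBWWYB
BBBKBB
BBBBBB
BBBBBB
KWRWGB

Answer: BBWWYB
BBBKBB
BBBBBB
BBBBBB
KWRWGB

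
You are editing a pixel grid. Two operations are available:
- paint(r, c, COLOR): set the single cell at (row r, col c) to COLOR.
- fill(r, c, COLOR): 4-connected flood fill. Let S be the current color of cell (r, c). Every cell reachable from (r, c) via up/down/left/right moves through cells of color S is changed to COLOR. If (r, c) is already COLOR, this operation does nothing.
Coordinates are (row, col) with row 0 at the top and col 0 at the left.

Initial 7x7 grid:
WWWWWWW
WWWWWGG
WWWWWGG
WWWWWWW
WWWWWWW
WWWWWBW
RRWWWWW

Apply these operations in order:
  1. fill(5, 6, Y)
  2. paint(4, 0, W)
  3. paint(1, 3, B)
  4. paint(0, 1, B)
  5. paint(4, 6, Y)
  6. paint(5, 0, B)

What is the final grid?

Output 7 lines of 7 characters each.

After op 1 fill(5,6,Y) [42 cells changed]:
YYYYYYY
YYYYYGG
YYYYYGG
YYYYYYY
YYYYYYY
YYYYYBY
RRYYYYY
After op 2 paint(4,0,W):
YYYYYYY
YYYYYGG
YYYYYGG
YYYYYYY
WYYYYYY
YYYYYBY
RRYYYYY
After op 3 paint(1,3,B):
YYYYYYY
YYYBYGG
YYYYYGG
YYYYYYY
WYYYYYY
YYYYYBY
RRYYYYY
After op 4 paint(0,1,B):
YBYYYYY
YYYBYGG
YYYYYGG
YYYYYYY
WYYYYYY
YYYYYBY
RRYYYYY
After op 5 paint(4,6,Y):
YBYYYYY
YYYBYGG
YYYYYGG
YYYYYYY
WYYYYYY
YYYYYBY
RRYYYYY
After op 6 paint(5,0,B):
YBYYYYY
YYYBYGG
YYYYYGG
YYYYYYY
WYYYYYY
BYYYYBY
RRYYYYY

Answer: YBYYYYY
YYYBYGG
YYYYYGG
YYYYYYY
WYYYYYY
BYYYYBY
RRYYYYY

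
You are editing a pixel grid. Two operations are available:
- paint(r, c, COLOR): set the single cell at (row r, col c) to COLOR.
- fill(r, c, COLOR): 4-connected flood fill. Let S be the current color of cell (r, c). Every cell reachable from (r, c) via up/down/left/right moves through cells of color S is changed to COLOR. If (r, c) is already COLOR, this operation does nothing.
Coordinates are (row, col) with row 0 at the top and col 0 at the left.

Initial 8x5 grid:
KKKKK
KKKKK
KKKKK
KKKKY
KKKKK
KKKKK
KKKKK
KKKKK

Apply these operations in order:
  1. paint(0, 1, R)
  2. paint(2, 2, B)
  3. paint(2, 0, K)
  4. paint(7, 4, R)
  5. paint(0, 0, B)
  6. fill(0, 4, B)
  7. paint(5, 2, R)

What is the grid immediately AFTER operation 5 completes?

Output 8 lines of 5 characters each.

Answer: BRKKK
KKKKK
KKBKK
KKKKY
KKKKK
KKKKK
KKKKK
KKKKR

Derivation:
After op 1 paint(0,1,R):
KRKKK
KKKKK
KKKKK
KKKKY
KKKKK
KKKKK
KKKKK
KKKKK
After op 2 paint(2,2,B):
KRKKK
KKKKK
KKBKK
KKKKY
KKKKK
KKKKK
KKKKK
KKKKK
After op 3 paint(2,0,K):
KRKKK
KKKKK
KKBKK
KKKKY
KKKKK
KKKKK
KKKKK
KKKKK
After op 4 paint(7,4,R):
KRKKK
KKKKK
KKBKK
KKKKY
KKKKK
KKKKK
KKKKK
KKKKR
After op 5 paint(0,0,B):
BRKKK
KKKKK
KKBKK
KKKKY
KKKKK
KKKKK
KKKKK
KKKKR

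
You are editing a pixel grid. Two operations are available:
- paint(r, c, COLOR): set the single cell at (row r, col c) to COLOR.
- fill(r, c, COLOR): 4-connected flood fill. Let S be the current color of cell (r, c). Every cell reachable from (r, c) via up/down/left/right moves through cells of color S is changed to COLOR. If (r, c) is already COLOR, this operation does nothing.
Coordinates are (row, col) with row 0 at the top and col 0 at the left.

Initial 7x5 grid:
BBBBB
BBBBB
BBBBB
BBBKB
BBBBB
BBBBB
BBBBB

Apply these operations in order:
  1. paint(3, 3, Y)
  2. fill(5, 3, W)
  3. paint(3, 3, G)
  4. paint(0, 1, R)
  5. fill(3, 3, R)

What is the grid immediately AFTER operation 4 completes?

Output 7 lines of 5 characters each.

After op 1 paint(3,3,Y):
BBBBB
BBBBB
BBBBB
BBBYB
BBBBB
BBBBB
BBBBB
After op 2 fill(5,3,W) [34 cells changed]:
WWWWW
WWWWW
WWWWW
WWWYW
WWWWW
WWWWW
WWWWW
After op 3 paint(3,3,G):
WWWWW
WWWWW
WWWWW
WWWGW
WWWWW
WWWWW
WWWWW
After op 4 paint(0,1,R):
WRWWW
WWWWW
WWWWW
WWWGW
WWWWW
WWWWW
WWWWW

Answer: WRWWW
WWWWW
WWWWW
WWWGW
WWWWW
WWWWW
WWWWW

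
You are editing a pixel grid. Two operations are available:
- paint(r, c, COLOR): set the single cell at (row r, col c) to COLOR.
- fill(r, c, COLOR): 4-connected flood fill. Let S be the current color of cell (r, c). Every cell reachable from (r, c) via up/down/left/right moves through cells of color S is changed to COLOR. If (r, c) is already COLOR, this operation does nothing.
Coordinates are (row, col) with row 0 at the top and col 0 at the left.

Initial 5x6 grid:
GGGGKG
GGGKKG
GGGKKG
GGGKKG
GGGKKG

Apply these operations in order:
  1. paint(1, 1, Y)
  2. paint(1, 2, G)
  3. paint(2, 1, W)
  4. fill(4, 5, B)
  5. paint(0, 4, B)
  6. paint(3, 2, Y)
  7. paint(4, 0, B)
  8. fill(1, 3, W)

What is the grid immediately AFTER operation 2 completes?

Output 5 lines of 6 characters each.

After op 1 paint(1,1,Y):
GGGGKG
GYGKKG
GGGKKG
GGGKKG
GGGKKG
After op 2 paint(1,2,G):
GGGGKG
GYGKKG
GGGKKG
GGGKKG
GGGKKG

Answer: GGGGKG
GYGKKG
GGGKKG
GGGKKG
GGGKKG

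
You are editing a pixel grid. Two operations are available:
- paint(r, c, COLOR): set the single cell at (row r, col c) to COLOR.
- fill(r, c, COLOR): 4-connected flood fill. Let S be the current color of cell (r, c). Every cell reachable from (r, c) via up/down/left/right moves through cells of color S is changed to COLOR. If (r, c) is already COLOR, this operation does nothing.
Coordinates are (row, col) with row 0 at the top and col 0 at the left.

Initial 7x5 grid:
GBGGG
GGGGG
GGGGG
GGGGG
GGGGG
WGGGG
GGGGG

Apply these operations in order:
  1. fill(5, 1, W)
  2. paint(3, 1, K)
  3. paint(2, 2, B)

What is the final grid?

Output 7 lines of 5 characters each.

Answer: WBWWW
WWWWW
WWBWW
WKWWW
WWWWW
WWWWW
WWWWW

Derivation:
After op 1 fill(5,1,W) [33 cells changed]:
WBWWW
WWWWW
WWWWW
WWWWW
WWWWW
WWWWW
WWWWW
After op 2 paint(3,1,K):
WBWWW
WWWWW
WWWWW
WKWWW
WWWWW
WWWWW
WWWWW
After op 3 paint(2,2,B):
WBWWW
WWWWW
WWBWW
WKWWW
WWWWW
WWWWW
WWWWW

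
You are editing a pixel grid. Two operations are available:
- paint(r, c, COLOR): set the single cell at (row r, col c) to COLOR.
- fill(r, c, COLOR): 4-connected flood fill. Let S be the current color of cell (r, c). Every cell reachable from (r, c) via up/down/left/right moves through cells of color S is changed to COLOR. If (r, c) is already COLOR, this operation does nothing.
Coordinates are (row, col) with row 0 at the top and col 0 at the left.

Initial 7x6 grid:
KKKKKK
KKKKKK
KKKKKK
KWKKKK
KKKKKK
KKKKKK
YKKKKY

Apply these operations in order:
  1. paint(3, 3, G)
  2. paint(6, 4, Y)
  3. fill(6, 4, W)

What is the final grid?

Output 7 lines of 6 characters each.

Answer: KKKKKK
KKKKKK
KKKKKK
KWKGKK
KKKKKK
KKKKKK
YKKKWW

Derivation:
After op 1 paint(3,3,G):
KKKKKK
KKKKKK
KKKKKK
KWKGKK
KKKKKK
KKKKKK
YKKKKY
After op 2 paint(6,4,Y):
KKKKKK
KKKKKK
KKKKKK
KWKGKK
KKKKKK
KKKKKK
YKKKYY
After op 3 fill(6,4,W) [2 cells changed]:
KKKKKK
KKKKKK
KKKKKK
KWKGKK
KKKKKK
KKKKKK
YKKKWW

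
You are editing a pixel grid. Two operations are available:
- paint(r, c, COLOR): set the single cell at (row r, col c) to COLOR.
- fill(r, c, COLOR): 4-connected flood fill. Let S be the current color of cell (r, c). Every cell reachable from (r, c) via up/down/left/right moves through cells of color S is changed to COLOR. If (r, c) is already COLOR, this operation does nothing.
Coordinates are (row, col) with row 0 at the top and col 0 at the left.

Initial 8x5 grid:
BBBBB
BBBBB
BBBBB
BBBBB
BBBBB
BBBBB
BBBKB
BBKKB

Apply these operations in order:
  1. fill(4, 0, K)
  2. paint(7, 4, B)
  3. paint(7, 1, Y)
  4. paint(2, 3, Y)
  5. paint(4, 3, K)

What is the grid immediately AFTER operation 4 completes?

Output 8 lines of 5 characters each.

Answer: KKKKK
KKKKK
KKKYK
KKKKK
KKKKK
KKKKK
KKKKK
KYKKB

Derivation:
After op 1 fill(4,0,K) [37 cells changed]:
KKKKK
KKKKK
KKKKK
KKKKK
KKKKK
KKKKK
KKKKK
KKKKK
After op 2 paint(7,4,B):
KKKKK
KKKKK
KKKKK
KKKKK
KKKKK
KKKKK
KKKKK
KKKKB
After op 3 paint(7,1,Y):
KKKKK
KKKKK
KKKKK
KKKKK
KKKKK
KKKKK
KKKKK
KYKKB
After op 4 paint(2,3,Y):
KKKKK
KKKKK
KKKYK
KKKKK
KKKKK
KKKKK
KKKKK
KYKKB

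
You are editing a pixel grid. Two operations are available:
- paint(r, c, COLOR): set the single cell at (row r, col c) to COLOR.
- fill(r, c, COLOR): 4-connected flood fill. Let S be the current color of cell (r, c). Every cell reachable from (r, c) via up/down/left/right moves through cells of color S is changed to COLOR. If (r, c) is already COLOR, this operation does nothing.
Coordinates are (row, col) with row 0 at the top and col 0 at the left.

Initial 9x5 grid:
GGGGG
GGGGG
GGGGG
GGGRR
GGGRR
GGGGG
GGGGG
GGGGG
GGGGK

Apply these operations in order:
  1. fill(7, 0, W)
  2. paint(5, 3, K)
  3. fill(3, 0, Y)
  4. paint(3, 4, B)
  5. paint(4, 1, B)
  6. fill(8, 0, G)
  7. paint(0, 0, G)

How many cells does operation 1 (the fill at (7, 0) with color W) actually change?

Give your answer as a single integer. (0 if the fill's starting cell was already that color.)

Answer: 40

Derivation:
After op 1 fill(7,0,W) [40 cells changed]:
WWWWW
WWWWW
WWWWW
WWWRR
WWWRR
WWWWW
WWWWW
WWWWW
WWWWK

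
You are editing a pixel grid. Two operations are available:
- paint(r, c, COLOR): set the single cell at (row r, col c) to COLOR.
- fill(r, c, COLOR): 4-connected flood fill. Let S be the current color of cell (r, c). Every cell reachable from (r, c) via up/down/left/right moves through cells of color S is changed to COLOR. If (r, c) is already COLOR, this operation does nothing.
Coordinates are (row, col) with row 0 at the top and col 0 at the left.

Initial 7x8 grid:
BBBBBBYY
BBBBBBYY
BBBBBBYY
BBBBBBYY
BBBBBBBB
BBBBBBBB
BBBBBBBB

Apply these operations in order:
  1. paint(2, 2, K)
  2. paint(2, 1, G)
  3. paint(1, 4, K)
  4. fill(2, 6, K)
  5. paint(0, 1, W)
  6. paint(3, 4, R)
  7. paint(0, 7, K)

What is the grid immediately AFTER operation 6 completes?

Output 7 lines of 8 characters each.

Answer: BWBBBBKK
BBBBKBKK
BGKBBBKK
BBBBRBKK
BBBBBBBB
BBBBBBBB
BBBBBBBB

Derivation:
After op 1 paint(2,2,K):
BBBBBBYY
BBBBBBYY
BBKBBBYY
BBBBBBYY
BBBBBBBB
BBBBBBBB
BBBBBBBB
After op 2 paint(2,1,G):
BBBBBBYY
BBBBBBYY
BGKBBBYY
BBBBBBYY
BBBBBBBB
BBBBBBBB
BBBBBBBB
After op 3 paint(1,4,K):
BBBBBBYY
BBBBKBYY
BGKBBBYY
BBBBBBYY
BBBBBBBB
BBBBBBBB
BBBBBBBB
After op 4 fill(2,6,K) [8 cells changed]:
BBBBBBKK
BBBBKBKK
BGKBBBKK
BBBBBBKK
BBBBBBBB
BBBBBBBB
BBBBBBBB
After op 5 paint(0,1,W):
BWBBBBKK
BBBBKBKK
BGKBBBKK
BBBBBBKK
BBBBBBBB
BBBBBBBB
BBBBBBBB
After op 6 paint(3,4,R):
BWBBBBKK
BBBBKBKK
BGKBBBKK
BBBBRBKK
BBBBBBBB
BBBBBBBB
BBBBBBBB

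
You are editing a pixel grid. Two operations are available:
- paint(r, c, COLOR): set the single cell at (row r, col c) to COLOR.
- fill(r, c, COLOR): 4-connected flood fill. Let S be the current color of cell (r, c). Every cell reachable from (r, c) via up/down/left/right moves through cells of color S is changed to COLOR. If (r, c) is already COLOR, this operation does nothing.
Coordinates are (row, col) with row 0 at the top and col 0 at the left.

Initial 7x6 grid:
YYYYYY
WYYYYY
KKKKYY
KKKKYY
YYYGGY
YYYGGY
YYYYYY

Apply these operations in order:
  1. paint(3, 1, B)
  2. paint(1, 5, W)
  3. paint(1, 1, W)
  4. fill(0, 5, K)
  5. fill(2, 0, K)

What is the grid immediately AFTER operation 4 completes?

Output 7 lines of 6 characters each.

Answer: KKKKKK
WWKKKW
KKKKKK
KBKKKK
KKKGGK
KKKGGK
KKKKKK

Derivation:
After op 1 paint(3,1,B):
YYYYYY
WYYYYY
KKKKYY
KBKKYY
YYYGGY
YYYGGY
YYYYYY
After op 2 paint(1,5,W):
YYYYYY
WYYYYW
KKKKYY
KBKKYY
YYYGGY
YYYGGY
YYYYYY
After op 3 paint(1,1,W):
YYYYYY
WWYYYW
KKKKYY
KBKKYY
YYYGGY
YYYGGY
YYYYYY
After op 4 fill(0,5,K) [27 cells changed]:
KKKKKK
WWKKKW
KKKKKK
KBKKKK
KKKGGK
KKKGGK
KKKKKK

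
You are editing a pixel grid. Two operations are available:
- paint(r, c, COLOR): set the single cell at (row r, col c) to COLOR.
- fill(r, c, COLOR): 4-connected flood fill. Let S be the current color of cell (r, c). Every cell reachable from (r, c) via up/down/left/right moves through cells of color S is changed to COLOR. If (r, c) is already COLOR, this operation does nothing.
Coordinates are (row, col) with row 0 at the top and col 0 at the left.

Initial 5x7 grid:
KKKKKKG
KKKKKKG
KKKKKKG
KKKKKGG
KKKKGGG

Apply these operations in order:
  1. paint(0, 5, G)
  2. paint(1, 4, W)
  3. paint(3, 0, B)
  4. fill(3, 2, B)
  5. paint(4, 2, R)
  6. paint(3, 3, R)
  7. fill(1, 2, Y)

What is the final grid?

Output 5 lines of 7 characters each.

Answer: YYYYYGG
YYYYWYG
YYYYYYG
YYYRYGG
YYRBGGG

Derivation:
After op 1 paint(0,5,G):
KKKKKGG
KKKKKKG
KKKKKKG
KKKKKGG
KKKKGGG
After op 2 paint(1,4,W):
KKKKKGG
KKKKWKG
KKKKKKG
KKKKKGG
KKKKGGG
After op 3 paint(3,0,B):
KKKKKGG
KKKKWKG
KKKKKKG
BKKKKGG
KKKKGGG
After op 4 fill(3,2,B) [24 cells changed]:
BBBBBGG
BBBBWBG
BBBBBBG
BBBBBGG
BBBBGGG
After op 5 paint(4,2,R):
BBBBBGG
BBBBWBG
BBBBBBG
BBBBBGG
BBRBGGG
After op 6 paint(3,3,R):
BBBBBGG
BBBBWBG
BBBBBBG
BBBRBGG
BBRBGGG
After op 7 fill(1,2,Y) [22 cells changed]:
YYYYYGG
YYYYWYG
YYYYYYG
YYYRYGG
YYRBGGG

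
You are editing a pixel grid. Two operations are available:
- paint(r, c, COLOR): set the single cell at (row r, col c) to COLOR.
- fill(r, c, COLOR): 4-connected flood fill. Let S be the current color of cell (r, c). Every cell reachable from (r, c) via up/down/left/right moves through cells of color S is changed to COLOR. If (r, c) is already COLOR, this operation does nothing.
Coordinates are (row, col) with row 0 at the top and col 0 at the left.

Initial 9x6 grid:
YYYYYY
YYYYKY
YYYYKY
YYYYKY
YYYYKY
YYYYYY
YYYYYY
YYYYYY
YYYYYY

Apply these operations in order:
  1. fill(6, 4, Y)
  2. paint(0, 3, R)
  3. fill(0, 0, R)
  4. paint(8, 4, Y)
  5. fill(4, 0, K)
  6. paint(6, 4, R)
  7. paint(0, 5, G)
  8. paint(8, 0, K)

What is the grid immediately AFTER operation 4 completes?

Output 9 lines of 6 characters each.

Answer: RRRRRR
RRRRKR
RRRRKR
RRRRKR
RRRRKR
RRRRRR
RRRRRR
RRRRRR
RRRRYR

Derivation:
After op 1 fill(6,4,Y) [0 cells changed]:
YYYYYY
YYYYKY
YYYYKY
YYYYKY
YYYYKY
YYYYYY
YYYYYY
YYYYYY
YYYYYY
After op 2 paint(0,3,R):
YYYRYY
YYYYKY
YYYYKY
YYYYKY
YYYYKY
YYYYYY
YYYYYY
YYYYYY
YYYYYY
After op 3 fill(0,0,R) [49 cells changed]:
RRRRRR
RRRRKR
RRRRKR
RRRRKR
RRRRKR
RRRRRR
RRRRRR
RRRRRR
RRRRRR
After op 4 paint(8,4,Y):
RRRRRR
RRRRKR
RRRRKR
RRRRKR
RRRRKR
RRRRRR
RRRRRR
RRRRRR
RRRRYR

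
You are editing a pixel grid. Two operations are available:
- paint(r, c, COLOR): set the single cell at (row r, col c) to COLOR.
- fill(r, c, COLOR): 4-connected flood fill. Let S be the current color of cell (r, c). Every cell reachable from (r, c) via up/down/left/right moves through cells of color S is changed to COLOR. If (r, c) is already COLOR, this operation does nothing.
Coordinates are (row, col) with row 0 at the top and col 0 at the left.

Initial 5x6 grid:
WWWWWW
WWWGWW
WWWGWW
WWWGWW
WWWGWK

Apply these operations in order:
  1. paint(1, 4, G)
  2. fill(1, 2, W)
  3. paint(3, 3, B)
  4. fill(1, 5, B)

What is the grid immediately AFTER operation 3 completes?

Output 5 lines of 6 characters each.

After op 1 paint(1,4,G):
WWWWWW
WWWGGW
WWWGWW
WWWGWW
WWWGWK
After op 2 fill(1,2,W) [0 cells changed]:
WWWWWW
WWWGGW
WWWGWW
WWWGWW
WWWGWK
After op 3 paint(3,3,B):
WWWWWW
WWWGGW
WWWGWW
WWWBWW
WWWGWK

Answer: WWWWWW
WWWGGW
WWWGWW
WWWBWW
WWWGWK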